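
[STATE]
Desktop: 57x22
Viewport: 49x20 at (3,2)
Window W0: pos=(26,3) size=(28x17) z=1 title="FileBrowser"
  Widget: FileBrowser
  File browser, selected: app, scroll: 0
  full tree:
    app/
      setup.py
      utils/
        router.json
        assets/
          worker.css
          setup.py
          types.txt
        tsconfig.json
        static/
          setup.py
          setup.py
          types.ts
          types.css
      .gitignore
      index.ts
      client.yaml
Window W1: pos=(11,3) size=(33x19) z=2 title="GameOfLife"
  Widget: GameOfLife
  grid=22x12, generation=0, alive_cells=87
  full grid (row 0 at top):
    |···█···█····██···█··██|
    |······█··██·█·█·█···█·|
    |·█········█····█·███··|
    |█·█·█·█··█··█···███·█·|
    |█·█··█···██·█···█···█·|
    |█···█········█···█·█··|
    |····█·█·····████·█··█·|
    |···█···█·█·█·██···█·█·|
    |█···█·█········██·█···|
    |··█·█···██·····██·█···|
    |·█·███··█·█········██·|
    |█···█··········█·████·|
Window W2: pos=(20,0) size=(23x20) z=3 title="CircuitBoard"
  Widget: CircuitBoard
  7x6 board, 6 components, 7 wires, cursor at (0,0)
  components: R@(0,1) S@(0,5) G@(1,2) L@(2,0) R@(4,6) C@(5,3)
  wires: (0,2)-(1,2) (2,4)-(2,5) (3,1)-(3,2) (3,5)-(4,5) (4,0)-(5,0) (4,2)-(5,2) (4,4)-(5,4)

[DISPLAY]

                 ┠─────────────────────┨         
        ┏━━━━━━━━┃   0 1 2 3 4 5 6     ┃┓━━━━━━━━
        ┃ GameOfL┃0  [.]  R   ·        ┃┃        
        ┠────────┃            │        ┃┨────────
        ┃Gen: 0  ┃1           G        ┃┃        
        ┃···█···█┃                     ┃┃        
        ┃······█·┃2   L               ·┃┃        
        ┃·█······┃                     ┃┃        
        ┃█·█·█·█·┃3       · ─ ·        ┃┃        
        ┃█·█··█··┃                     ┃┃        
        ┃█···█···┃4   ·       ·       ·┃┃        
        ┃····█·█·┃    │       │       │┃┃        
        ┃···█···█┃5   ·       ·   C   ·┃┃        
        ┃█···█·█·┃Cursor: (0,0)        ┃┃        
        ┃··█·█···┃                     ┃┃        
        ┃·█·███··┃                     ┃┃        
        ┃█···█···┃                     ┃┃        
        ┃        ┗━━━━━━━━━━━━━━━━━━━━━┛┃━━━━━━━━
        ┃                               ┃        
        ┗━━━━━━━━━━━━━━━━━━━━━━━━━━━━━━━┛        


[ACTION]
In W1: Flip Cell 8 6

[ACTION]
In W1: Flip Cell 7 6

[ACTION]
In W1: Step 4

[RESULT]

                 ┠─────────────────────┨         
        ┏━━━━━━━━┃   0 1 2 3 4 5 6     ┃┓━━━━━━━━
        ┃ GameOfL┃0  [.]  R   ·        ┃┃        
        ┠────────┃            │        ┃┨────────
        ┃Gen: 4  ┃1           G        ┃┃        
        ┃········┃                     ┃┃        
        ┃········┃2   L               ·┃┃        
        ┃·██·███·┃                     ┃┃        
        ┃······█·┃3       · ─ ·        ┃┃        
        ┃·██····█┃                     ┃┃        
        ┃···█···█┃4   ·       ·       ·┃┃        
        ┃········┃    │       │       │┃┃        
        ┃········┃5   ·       ·   C   ·┃┃        
        ┃·██·····┃Cursor: (0,0)        ┃┃        
        ┃██····█·┃                     ┃┃        
        ┃·█·██·██┃                     ┃┃        
        ┃··███···┃                     ┃┃        
        ┃        ┗━━━━━━━━━━━━━━━━━━━━━┛┃━━━━━━━━
        ┃                               ┃        
        ┗━━━━━━━━━━━━━━━━━━━━━━━━━━━━━━━┛        


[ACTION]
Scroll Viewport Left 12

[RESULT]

                    ┠─────────────────────┨      
           ┏━━━━━━━━┃   0 1 2 3 4 5 6     ┃┓━━━━━
           ┃ GameOfL┃0  [.]  R   ·        ┃┃     
           ┠────────┃            │        ┃┨─────
           ┃Gen: 4  ┃1           G        ┃┃     
           ┃········┃                     ┃┃     
           ┃········┃2   L               ·┃┃     
           ┃·██·███·┃                     ┃┃     
           ┃······█·┃3       · ─ ·        ┃┃     
           ┃·██····█┃                     ┃┃     
           ┃···█···█┃4   ·       ·       ·┃┃     
           ┃········┃    │       │       │┃┃     
           ┃········┃5   ·       ·   C   ·┃┃     
           ┃·██·····┃Cursor: (0,0)        ┃┃     
           ┃██····█·┃                     ┃┃     
           ┃·█·██·██┃                     ┃┃     
           ┃··███···┃                     ┃┃     
           ┃        ┗━━━━━━━━━━━━━━━━━━━━━┛┃━━━━━
           ┃                               ┃     
           ┗━━━━━━━━━━━━━━━━━━━━━━━━━━━━━━━┛     


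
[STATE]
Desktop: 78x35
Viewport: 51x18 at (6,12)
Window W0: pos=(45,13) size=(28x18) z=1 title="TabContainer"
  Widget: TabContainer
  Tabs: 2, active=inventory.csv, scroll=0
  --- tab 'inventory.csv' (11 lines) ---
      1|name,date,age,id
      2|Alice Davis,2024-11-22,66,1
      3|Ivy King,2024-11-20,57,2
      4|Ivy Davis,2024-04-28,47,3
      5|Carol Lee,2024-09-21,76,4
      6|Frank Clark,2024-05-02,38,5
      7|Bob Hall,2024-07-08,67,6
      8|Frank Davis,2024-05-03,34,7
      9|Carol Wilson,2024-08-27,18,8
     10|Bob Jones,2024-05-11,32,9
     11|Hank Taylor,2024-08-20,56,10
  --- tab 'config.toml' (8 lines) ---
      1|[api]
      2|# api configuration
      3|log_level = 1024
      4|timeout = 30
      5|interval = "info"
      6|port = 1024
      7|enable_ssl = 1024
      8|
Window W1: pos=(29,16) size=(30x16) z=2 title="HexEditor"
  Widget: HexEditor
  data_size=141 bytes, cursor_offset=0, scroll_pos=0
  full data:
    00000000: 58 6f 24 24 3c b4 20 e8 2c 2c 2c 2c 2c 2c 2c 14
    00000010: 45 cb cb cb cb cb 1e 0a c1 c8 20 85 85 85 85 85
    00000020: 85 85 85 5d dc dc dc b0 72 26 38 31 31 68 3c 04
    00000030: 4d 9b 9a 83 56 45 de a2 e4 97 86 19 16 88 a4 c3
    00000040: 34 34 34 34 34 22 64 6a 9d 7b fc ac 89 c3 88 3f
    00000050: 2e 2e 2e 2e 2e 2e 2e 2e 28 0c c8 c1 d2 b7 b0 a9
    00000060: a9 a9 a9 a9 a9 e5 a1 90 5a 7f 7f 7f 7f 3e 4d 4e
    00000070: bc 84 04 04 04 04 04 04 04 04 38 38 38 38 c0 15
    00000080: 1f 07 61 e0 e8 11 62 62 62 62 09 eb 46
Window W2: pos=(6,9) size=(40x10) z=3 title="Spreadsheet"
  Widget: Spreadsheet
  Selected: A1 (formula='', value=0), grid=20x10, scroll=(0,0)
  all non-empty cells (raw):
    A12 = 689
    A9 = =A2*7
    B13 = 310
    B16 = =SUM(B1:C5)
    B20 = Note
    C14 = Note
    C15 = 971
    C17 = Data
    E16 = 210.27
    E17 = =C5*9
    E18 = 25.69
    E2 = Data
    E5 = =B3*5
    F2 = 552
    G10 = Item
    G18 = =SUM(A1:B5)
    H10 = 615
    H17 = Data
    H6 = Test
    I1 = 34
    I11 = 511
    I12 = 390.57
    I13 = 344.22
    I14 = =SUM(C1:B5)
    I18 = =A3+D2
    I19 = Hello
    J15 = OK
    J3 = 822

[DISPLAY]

┃A1:                                   ┃           
┃       A       B       C       D      ┃━━━━━━━━━━━
┃--------------------------------------┃ TabContain
┃  1      [0]       0       0       0  ┃───────────
┃  2        0       0       0       0Da┃━━━━━━━━━━━
┃  3        0       0       0       0  ┃           
┗━━━━━━━━━━━━━━━━━━━━━━━━━━━━━━━━━━━━━━┛───────────
                       ┃00000000  58 6f 24 24 3c b4
                       ┃00000010  45 cb cb cb cb cb
                       ┃00000020  85 85 85 5d dc dc
                       ┃00000030  4d 9b 9a 83 56 45
                       ┃00000040  34 34 34 34 34 22
                       ┃00000050  2e 2e 2e 2e 2e 2e
                       ┃00000060  a9 a9 a9 a9 a9 e5
                       ┃00000070  bc 84 04 04 04 04
                       ┃00000080  1f 07 61 e0 e8 11
                       ┃                           
                       ┃                           


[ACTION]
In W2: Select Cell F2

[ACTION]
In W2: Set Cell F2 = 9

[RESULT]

┃F2: 9                                 ┃           
┃       A       B       C       D      ┃━━━━━━━━━━━
┃--------------------------------------┃ TabContain
┃  1        0       0       0       0  ┃───────────
┃  2        0       0       0       0Da┃━━━━━━━━━━━
┃  3        0       0       0       0  ┃           
┗━━━━━━━━━━━━━━━━━━━━━━━━━━━━━━━━━━━━━━┛───────────
                       ┃00000000  58 6f 24 24 3c b4
                       ┃00000010  45 cb cb cb cb cb
                       ┃00000020  85 85 85 5d dc dc
                       ┃00000030  4d 9b 9a 83 56 45
                       ┃00000040  34 34 34 34 34 22
                       ┃00000050  2e 2e 2e 2e 2e 2e
                       ┃00000060  a9 a9 a9 a9 a9 e5
                       ┃00000070  bc 84 04 04 04 04
                       ┃00000080  1f 07 61 e0 e8 11
                       ┃                           
                       ┃                           


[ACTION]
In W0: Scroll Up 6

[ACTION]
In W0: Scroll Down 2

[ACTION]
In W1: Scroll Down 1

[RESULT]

┃F2: 9                                 ┃           
┃       A       B       C       D      ┃━━━━━━━━━━━
┃--------------------------------------┃ TabContain
┃  1        0       0       0       0  ┃───────────
┃  2        0       0       0       0Da┃━━━━━━━━━━━
┃  3        0       0       0       0  ┃           
┗━━━━━━━━━━━━━━━━━━━━━━━━━━━━━━━━━━━━━━┛───────────
                       ┃00000010  45 cb cb cb cb cb
                       ┃00000020  85 85 85 5d dc dc
                       ┃00000030  4d 9b 9a 83 56 45
                       ┃00000040  34 34 34 34 34 22
                       ┃00000050  2e 2e 2e 2e 2e 2e
                       ┃00000060  a9 a9 a9 a9 a9 e5
                       ┃00000070  bc 84 04 04 04 04
                       ┃00000080  1f 07 61 e0 e8 11
                       ┃                           
                       ┃                           
                       ┃                           


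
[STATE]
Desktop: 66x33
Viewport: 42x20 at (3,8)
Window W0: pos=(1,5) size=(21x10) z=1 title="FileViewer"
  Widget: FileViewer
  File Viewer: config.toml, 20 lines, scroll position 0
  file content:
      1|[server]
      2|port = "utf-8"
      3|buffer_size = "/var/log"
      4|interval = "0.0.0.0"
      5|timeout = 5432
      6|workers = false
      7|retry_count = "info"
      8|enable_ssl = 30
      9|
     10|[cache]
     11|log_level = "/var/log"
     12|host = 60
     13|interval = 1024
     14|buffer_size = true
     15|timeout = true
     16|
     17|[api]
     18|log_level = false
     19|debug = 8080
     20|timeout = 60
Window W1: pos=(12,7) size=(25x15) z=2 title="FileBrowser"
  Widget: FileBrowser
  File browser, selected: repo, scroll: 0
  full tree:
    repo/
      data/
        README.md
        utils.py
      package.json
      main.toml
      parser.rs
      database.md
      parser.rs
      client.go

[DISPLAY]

server]  ┃ FileBrowser           ┃        
ort = "ut┠───────────────────────┨        
uffer_siz┃> [-] repo/            ┃        
nterval =┃    [+] data/          ┃        
imeout = ┃    package.json       ┃        
orkers = ┃    main.toml          ┃        
━━━━━━━━━┃    parser.rs          ┃        
         ┃    database.md        ┃        
         ┃    parser.rs          ┃        
         ┃    client.go          ┃        
         ┃                       ┃        
         ┃                       ┃        
         ┃                       ┃        
         ┗━━━━━━━━━━━━━━━━━━━━━━━┛        
                                          
                                          
                                          
                                          
                                          
                                          


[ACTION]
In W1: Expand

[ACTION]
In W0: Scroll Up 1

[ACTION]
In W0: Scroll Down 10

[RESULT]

og_level ┃ FileBrowser           ┃        
ost = 60 ┠───────────────────────┨        
nterval =┃> [-] repo/            ┃        
uffer_siz┃    [+] data/          ┃        
imeout = ┃    package.json       ┃        
         ┃    main.toml          ┃        
━━━━━━━━━┃    parser.rs          ┃        
         ┃    database.md        ┃        
         ┃    parser.rs          ┃        
         ┃    client.go          ┃        
         ┃                       ┃        
         ┃                       ┃        
         ┃                       ┃        
         ┗━━━━━━━━━━━━━━━━━━━━━━━┛        
                                          
                                          
                                          
                                          
                                          
                                          


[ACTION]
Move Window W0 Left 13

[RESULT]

g_level =┃ FileBrowser           ┃        
st = 60  ┠───────────────────────┨        
terval = ┃> [-] repo/            ┃        
ffer_size┃    [+] data/          ┃        
meout = t┃    package.json       ┃        
         ┃    main.toml          ┃        
━━━━━━━━━┃    parser.rs          ┃        
         ┃    database.md        ┃        
         ┃    parser.rs          ┃        
         ┃    client.go          ┃        
         ┃                       ┃        
         ┃                       ┃        
         ┃                       ┃        
         ┗━━━━━━━━━━━━━━━━━━━━━━━┛        
                                          
                                          
                                          
                                          
                                          
                                          


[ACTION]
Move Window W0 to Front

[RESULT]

g_level = "/var/▲┃wser           ┃        
st = 60         ░┃───────────────┨        
terval = 1024   ░┃po/            ┃        
ffer_size = true█┃data/          ┃        
meout = true    ░┃age.json       ┃        
                ▼┃.toml          ┃        
━━━━━━━━━━━━━━━━━┛er.rs          ┃        
         ┃    database.md        ┃        
         ┃    parser.rs          ┃        
         ┃    client.go          ┃        
         ┃                       ┃        
         ┃                       ┃        
         ┃                       ┃        
         ┗━━━━━━━━━━━━━━━━━━━━━━━┛        
                                          
                                          
                                          
                                          
                                          
                                          


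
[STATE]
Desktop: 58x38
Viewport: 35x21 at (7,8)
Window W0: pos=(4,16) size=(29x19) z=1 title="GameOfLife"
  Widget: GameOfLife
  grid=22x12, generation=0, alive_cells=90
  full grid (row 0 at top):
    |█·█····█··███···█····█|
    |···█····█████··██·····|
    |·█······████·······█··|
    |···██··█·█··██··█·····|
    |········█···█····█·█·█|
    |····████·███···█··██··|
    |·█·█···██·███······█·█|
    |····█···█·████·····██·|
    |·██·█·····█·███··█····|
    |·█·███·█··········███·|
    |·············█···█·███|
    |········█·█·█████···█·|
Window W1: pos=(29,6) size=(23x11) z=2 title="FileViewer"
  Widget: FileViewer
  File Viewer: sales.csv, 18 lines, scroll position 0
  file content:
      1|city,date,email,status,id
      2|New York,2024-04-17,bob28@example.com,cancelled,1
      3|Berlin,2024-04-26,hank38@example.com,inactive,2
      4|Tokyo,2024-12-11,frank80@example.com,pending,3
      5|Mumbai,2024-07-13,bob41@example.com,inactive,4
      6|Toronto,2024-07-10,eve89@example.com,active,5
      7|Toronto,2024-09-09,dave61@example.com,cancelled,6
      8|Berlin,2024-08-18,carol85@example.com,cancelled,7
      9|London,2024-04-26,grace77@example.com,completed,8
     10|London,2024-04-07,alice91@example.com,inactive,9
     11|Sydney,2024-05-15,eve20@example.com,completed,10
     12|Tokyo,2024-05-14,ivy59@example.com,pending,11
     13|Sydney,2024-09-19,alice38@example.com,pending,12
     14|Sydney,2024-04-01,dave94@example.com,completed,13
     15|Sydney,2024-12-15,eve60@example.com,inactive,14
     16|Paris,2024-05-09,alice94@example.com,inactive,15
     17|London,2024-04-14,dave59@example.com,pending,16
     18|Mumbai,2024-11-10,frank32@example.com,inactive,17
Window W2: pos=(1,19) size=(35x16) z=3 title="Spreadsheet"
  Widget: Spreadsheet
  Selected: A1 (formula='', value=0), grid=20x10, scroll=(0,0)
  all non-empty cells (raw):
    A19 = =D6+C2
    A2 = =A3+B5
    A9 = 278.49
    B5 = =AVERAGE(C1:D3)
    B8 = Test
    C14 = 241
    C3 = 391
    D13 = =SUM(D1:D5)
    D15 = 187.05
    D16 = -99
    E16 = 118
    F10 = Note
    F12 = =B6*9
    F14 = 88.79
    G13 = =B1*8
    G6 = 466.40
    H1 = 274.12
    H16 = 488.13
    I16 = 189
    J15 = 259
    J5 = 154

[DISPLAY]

                      ┠────────────
                      ┃city,date,em
                      ┃New York,202
                      ┃Berlin,2024-
                      ┃Tokyo,2024-1
                      ┃Mumbai,2024-
                      ┃Toronto,2024
                      ┃Toronto,2024
━━━━━━━━━━━━━━━━━━━━━━┗━━━━━━━━━━━━
ameOfLife                ┃         
─────────────────────────┨         
━━━━━━━━━━━━━━━━━━━━━━━━━━━━┓      
adsheet                     ┃      
────────────────────────────┨      
                            ┃      
  A       B       C       D ┃      
----------------------------┃      
    [0]       0       0     ┃      
  65.17       0       0     ┃      
      0       0     391     ┃      
      0       0       0     ┃      


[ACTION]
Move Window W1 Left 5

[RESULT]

                 ┠─────────────────
                 ┃city,date,email,s
                 ┃New York,2024-04-
                 ┃Berlin,2024-04-26
                 ┃Tokyo,2024-12-11,
                 ┃Mumbai,2024-07-13
                 ┃Toronto,2024-07-1
                 ┃Toronto,2024-09-0
━━━━━━━━━━━━━━━━━┗━━━━━━━━━━━━━━━━━
ameOfLife                ┃         
─────────────────────────┨         
━━━━━━━━━━━━━━━━━━━━━━━━━━━━┓      
adsheet                     ┃      
────────────────────────────┨      
                            ┃      
  A       B       C       D ┃      
----------------------------┃      
    [0]       0       0     ┃      
  65.17       0       0     ┃      
      0       0     391     ┃      
      0       0       0     ┃      


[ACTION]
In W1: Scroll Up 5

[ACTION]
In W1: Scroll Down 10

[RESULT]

                 ┠─────────────────
                 ┃Sydney,2024-05-15
                 ┃Tokyo,2024-05-14,
                 ┃Sydney,2024-09-19
                 ┃Sydney,2024-04-01
                 ┃Sydney,2024-12-15
                 ┃Paris,2024-05-09,
                 ┃London,2024-04-14
━━━━━━━━━━━━━━━━━┗━━━━━━━━━━━━━━━━━
ameOfLife                ┃         
─────────────────────────┨         
━━━━━━━━━━━━━━━━━━━━━━━━━━━━┓      
adsheet                     ┃      
────────────────────────────┨      
                            ┃      
  A       B       C       D ┃      
----------------------------┃      
    [0]       0       0     ┃      
  65.17       0       0     ┃      
      0       0     391     ┃      
      0       0       0     ┃      


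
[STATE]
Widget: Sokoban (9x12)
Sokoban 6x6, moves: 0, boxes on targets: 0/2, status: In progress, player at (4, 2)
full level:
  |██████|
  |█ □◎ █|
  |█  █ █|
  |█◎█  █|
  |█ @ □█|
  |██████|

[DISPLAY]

██████   
█ □◎ █   
█  █ █   
█◎█  █   
█ @ □█   
██████   
Moves: 0 
         
         
         
         
         


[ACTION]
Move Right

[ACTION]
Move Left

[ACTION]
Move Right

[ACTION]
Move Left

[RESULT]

██████   
█ □◎ █   
█  █ █   
█◎█  █   
█ @ □█   
██████   
Moves: 4 
         
         
         
         
         


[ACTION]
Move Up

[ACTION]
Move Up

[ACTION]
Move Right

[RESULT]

██████   
█ □◎ █   
█  █ █   
█◎█  █   
█  @□█   
██████   
Moves: 5 
         
         
         
         
         


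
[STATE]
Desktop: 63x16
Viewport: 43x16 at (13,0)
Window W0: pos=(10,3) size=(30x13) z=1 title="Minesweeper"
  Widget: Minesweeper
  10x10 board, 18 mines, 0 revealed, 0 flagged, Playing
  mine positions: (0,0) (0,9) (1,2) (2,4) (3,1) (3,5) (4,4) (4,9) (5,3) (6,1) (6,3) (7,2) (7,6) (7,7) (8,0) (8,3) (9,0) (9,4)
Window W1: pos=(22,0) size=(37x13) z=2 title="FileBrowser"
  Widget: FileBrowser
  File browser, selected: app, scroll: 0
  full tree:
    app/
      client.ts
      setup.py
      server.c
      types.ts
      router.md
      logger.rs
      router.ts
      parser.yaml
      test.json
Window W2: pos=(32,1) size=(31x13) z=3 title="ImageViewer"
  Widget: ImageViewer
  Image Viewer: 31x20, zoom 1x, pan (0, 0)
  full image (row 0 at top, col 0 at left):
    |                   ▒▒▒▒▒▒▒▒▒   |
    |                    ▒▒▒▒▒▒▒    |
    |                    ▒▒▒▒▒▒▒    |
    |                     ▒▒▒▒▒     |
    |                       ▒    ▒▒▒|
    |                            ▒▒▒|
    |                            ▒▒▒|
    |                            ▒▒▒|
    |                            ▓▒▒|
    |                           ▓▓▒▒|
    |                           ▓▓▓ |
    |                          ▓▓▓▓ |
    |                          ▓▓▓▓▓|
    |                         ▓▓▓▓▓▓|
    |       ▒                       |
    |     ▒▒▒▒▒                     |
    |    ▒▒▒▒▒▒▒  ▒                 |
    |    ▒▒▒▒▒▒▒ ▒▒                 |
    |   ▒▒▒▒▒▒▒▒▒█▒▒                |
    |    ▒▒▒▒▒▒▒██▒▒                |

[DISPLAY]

         ┏━━━━━━━━━━━━━━━━━━━━━━━━━━━━━━━━━
         ┃ FileBrow┏━━━━━━━━━━━━━━━━━━━━━━━
         ┠─────────┃ ImageViewer           
━━━━━━━━━┃> [-] app┠───────────────────────
inesweepe┃    clien┃                   ▒▒▒▒
─────────┃    setup┃                    ▒▒▒
■■■■■■■■ ┃    serve┃                    ▒▒▒
■■■■■■■■ ┃    types┃                     ▒▒
■■■■■■■■ ┃    route┃                       
■■■■■■■■ ┃    logge┃                       
■■■■■■■■ ┃    route┃                       
■■■■■■■■ ┃    parse┃                       
■■■■■■■■ ┗━━━━━━━━━┃                       
■■■■■■■■           ┗━━━━━━━━━━━━━━━━━━━━━━━
■■■■■■■■                  ┃                
━━━━━━━━━━━━━━━━━━━━━━━━━━┛                


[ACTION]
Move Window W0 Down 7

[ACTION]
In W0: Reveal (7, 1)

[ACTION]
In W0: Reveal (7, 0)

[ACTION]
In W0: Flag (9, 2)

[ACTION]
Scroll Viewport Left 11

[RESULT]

                    ┏━━━━━━━━━━━━━━━━━━━━━━
                    ┃ FileBrow┏━━━━━━━━━━━━
                    ┠─────────┃ ImageViewer
        ┏━━━━━━━━━━━┃> [-] app┠────────────
        ┃ Minesweepe┃    clien┃            
        ┠───────────┃    setup┃            
        ┃■■■■■■■■■■ ┃    serve┃            
        ┃■■■■■■■■■■ ┃    types┃            
        ┃■■■■■■■■■■ ┃    route┃            
        ┃■■■■■■■■■■ ┃    logge┃            
        ┃■■■■■■■■■■ ┃    route┃            
        ┃■■■■■■■■■■ ┃    parse┃            
        ┃■■■■■■■■■■ ┗━━━━━━━━━┃            
        ┃23■■■■■■■■           ┗━━━━━━━━━━━━
        ┃■■■■■■■■■■                  ┃     
        ┗━━━━━━━━━━━━━━━━━━━━━━━━━━━━┛     


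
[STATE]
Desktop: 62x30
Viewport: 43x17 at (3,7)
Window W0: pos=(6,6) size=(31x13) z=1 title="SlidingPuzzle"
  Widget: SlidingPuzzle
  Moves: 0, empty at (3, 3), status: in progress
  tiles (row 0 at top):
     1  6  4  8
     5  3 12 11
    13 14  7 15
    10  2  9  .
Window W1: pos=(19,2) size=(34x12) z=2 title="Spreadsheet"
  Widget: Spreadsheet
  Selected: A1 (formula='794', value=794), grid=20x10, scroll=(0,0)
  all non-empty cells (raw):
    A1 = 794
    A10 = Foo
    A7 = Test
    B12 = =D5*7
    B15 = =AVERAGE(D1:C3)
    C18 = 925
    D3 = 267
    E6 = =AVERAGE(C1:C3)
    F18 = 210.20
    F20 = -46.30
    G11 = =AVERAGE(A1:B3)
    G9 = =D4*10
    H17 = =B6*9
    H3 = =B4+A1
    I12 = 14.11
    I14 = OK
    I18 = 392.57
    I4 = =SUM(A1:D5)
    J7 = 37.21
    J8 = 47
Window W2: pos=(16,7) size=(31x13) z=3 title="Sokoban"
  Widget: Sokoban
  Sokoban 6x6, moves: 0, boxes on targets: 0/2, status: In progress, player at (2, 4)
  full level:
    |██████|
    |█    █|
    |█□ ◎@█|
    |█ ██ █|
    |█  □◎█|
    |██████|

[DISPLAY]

   ┃ SlidingP┏━━━━━━━━━━━━━━━━━━━━━━━━━━━━━
   ┠─────────┃ Sokoban                     
   ┃┌────┬───┠─────────────────────────────
   ┃│  1 │  6┃██████                       
   ┃├────┼───┃█    █                       
   ┃│  5 │  3┃█□ ◎@█                       
   ┃├────┼───┃█ ██ █                       
   ┃│ 13 │ 14┃█  □◎█                       
   ┃├────┼───┃██████                       
   ┃│ 10 │  2┃Moves: 0  0/2                
   ┃└────┴───┃                             
   ┗━━━━━━━━━┃                             
             ┗━━━━━━━━━━━━━━━━━━━━━━━━━━━━━
                                           
                                           
                                           
                                           


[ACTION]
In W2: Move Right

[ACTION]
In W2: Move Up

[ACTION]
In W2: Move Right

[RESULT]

   ┃ SlidingP┏━━━━━━━━━━━━━━━━━━━━━━━━━━━━━
   ┠─────────┃ Sokoban                     
   ┃┌────┬───┠─────────────────────────────
   ┃│  1 │  6┃██████                       
   ┃├────┼───┃█   @█                       
   ┃│  5 │  3┃█□ ◎ █                       
   ┃├────┼───┃█ ██ █                       
   ┃│ 13 │ 14┃█  □◎█                       
   ┃├────┼───┃██████                       
   ┃│ 10 │  2┃Moves: 1  0/2                
   ┃└────┴───┃                             
   ┗━━━━━━━━━┃                             
             ┗━━━━━━━━━━━━━━━━━━━━━━━━━━━━━
                                           
                                           
                                           
                                           


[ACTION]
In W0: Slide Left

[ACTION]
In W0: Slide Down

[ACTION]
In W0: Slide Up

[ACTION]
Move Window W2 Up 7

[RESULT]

   ┃ SlidingP┃█  □◎█                       
   ┠─────────┃██████                       
   ┃┌────┬───┃Moves: 1  0/2                
   ┃│  1 │  6┃                             
   ┃├────┼───┃                             
   ┃│  5 │  3┗━━━━━━━━━━━━━━━━━━━━━━━━━━━━━
   ┃├────┼────┼─┗━━━━━━━━━━━━━━━━━━━━━━━━━━
   ┃│ 13 │ 14 │  7 │ 15 │        ┃         
   ┃├────┼────┼────┼────┤        ┃         
   ┃│ 10 │  2 │  9 │    │        ┃         
   ┃└────┴────┴────┴────┘        ┃         
   ┗━━━━━━━━━━━━━━━━━━━━━━━━━━━━━┛         
                                           
                                           
                                           
                                           
                                           


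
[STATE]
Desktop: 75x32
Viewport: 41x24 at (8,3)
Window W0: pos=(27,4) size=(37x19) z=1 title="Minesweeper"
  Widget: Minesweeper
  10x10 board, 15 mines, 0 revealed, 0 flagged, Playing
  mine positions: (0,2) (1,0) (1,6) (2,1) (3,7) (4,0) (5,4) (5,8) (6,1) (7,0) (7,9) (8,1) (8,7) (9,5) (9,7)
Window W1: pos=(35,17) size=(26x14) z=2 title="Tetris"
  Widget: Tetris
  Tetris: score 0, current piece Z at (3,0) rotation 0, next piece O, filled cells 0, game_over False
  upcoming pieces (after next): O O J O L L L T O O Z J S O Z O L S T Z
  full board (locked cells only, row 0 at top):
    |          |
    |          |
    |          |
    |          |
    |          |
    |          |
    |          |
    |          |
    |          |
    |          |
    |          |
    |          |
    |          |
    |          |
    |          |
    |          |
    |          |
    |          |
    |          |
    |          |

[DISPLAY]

                                         
                   ┏━━━━━━━━━━━━━━━━━━━━━
                   ┃ Minesweeper         
                   ┠─────────────────────
                   ┃■■■■■■■■■■           
                   ┃■■■■■■■■■■           
                   ┃■■■■■■■■■■           
                   ┃■■■■■■■■■■           
                   ┃■■■■■■■■■■           
                   ┃■■■■■■■■■■           
                   ┃■■■■■■■■■■           
                   ┃■■■■■■■■■■           
                   ┃■■■■■■■■■■           
                   ┃■■■■■■■■■■           
                   ┃       ┏━━━━━━━━━━━━━
                   ┃       ┃ Tetris      
                   ┃       ┠─────────────
                   ┃       ┃          │Ne
                   ┃       ┃          │▓▓
                   ┗━━━━━━━┃          │▓▓
                           ┃          │  
                           ┃          │  
                           ┃          │  
                           ┃          │Sc


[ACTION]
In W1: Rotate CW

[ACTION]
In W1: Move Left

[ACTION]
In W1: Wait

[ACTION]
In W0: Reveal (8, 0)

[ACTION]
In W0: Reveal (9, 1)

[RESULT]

                                         
                   ┏━━━━━━━━━━━━━━━━━━━━━
                   ┃ Minesweeper         
                   ┠─────────────────────
                   ┃■■■■■■■■■■           
                   ┃■■■■■■■■■■           
                   ┃■■■■■■■■■■           
                   ┃■■■■■■■■■■           
                   ┃■■■■■■■■■■           
                   ┃■■■■■■■■■■           
                   ┃■■■■■■■■■■           
                   ┃■■■■■■■■■■           
                   ┃2■■■■■■■■■           
                   ┃■1■■■■■■■■           
                   ┃       ┏━━━━━━━━━━━━━
                   ┃       ┃ Tetris      
                   ┃       ┠─────────────
                   ┃       ┃          │Ne
                   ┃       ┃          │▓▓
                   ┗━━━━━━━┃          │▓▓
                           ┃          │  
                           ┃          │  
                           ┃          │  
                           ┃          │Sc


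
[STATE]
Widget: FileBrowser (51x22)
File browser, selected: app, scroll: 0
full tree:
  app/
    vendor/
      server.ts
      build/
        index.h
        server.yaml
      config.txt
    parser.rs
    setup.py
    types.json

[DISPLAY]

> [-] app/                                         
    [+] vendor/                                    
    parser.rs                                      
    setup.py                                       
    types.json                                     
                                                   
                                                   
                                                   
                                                   
                                                   
                                                   
                                                   
                                                   
                                                   
                                                   
                                                   
                                                   
                                                   
                                                   
                                                   
                                                   
                                                   


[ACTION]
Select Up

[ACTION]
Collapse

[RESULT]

> [+] app/                                         
                                                   
                                                   
                                                   
                                                   
                                                   
                                                   
                                                   
                                                   
                                                   
                                                   
                                                   
                                                   
                                                   
                                                   
                                                   
                                                   
                                                   
                                                   
                                                   
                                                   
                                                   


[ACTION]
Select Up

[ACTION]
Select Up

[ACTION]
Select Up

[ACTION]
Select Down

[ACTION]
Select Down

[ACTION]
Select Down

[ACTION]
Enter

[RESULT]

> [-] app/                                         
    [+] vendor/                                    
    parser.rs                                      
    setup.py                                       
    types.json                                     
                                                   
                                                   
                                                   
                                                   
                                                   
                                                   
                                                   
                                                   
                                                   
                                                   
                                                   
                                                   
                                                   
                                                   
                                                   
                                                   
                                                   
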